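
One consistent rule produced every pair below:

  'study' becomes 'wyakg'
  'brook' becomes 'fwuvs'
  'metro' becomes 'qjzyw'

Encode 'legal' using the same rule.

Letter i (0-indexed) is shifted by i+4, so successive shifts are 4, 5, 6, ….
On legal: l+4=p, e+5=j, g+6=m, a+7=h, l+8=t.

pjmht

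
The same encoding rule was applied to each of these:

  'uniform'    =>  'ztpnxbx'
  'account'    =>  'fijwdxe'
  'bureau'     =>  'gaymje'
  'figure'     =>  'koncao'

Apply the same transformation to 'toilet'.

yuptnd

In uniform: u→z is +5, n→t is +6, i→p is +7, f→n is +8 — the shift increases by 1 each position. Each letter shifts forward by (position + 5), i.e. 5, 6, 7, … — the shift grows by one for each successive letter.
On toilet: t+5=y, o+6=u, i+7=p, l+8=t, e+9=n, t+10=d.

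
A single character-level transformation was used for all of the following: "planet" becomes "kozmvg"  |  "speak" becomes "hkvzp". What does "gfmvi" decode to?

Each pair mirrors across the alphabet (p↔k, l↔o, a↔z): positions sum to 25. Letters are reflected about the middle of the alphabet (position → 25−position): Atbash.
Decoding gfmvi: g↔t, f↔u, m↔n, v↔e, i↔r.

tuner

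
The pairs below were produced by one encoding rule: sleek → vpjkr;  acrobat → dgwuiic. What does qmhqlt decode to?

Letter i (0-indexed) is shifted by i+3, so successive shifts are 3, 4, 5, ….
Decoding qmhqlt: q−3=n, m−4=i, h−5=c, q−6=k, l−7=e, t−8=l.

nickel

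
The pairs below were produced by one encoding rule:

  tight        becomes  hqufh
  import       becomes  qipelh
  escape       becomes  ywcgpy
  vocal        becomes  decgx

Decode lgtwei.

ransom

Each letter's alphabet position (a=0..z=25) is mapped through 11·x+6 mod 26 — an affine cipher.
Decoding lgtwei: l(11)→19·(11−6)≡17=r; g(6)→19·(6−6)≡0=a; t(19)→19·(19−6)≡13=n; w(22)→19·(22−6)≡18=s; e(4)→19·(4−6)≡14=o; i(8)→19·(8−6)≡12=m (all mod 26).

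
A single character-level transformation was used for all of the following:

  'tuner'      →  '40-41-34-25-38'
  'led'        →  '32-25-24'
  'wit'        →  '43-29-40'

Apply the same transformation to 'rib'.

Each letter is replaced by its alphabet position (a=1..z=26) + 20.
Applying it to rib: r=18→38, i=9→29, b=2→22.

38-29-22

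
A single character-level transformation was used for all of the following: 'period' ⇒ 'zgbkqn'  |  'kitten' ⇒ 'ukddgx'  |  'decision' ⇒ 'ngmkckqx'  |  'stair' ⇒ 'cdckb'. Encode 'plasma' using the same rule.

Vowels shift forward by 2 and consonants shift forward by 10.
On plasma: p(cons)+10=z, l(cons)+10=v, a(vowel)+2=c, s(cons)+10=c, m(cons)+10=w, a(vowel)+2=c.

zvccwc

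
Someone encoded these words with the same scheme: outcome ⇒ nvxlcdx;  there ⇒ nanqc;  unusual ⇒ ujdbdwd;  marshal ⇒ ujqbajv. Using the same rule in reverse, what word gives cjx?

The output letters match the input read backwards, each shifted +9: outcome reversed is emoctuo. The word is reversed, then every letter is shifted forward by 9.
Undoing it on cjx: shift back: c−9=t, j−9=a, x−9=o → tao; then reverse → oat.

oat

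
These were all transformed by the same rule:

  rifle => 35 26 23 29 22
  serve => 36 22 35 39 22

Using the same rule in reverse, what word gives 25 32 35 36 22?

Letters become their 1-based position plus 17 (so a→18, b→19, …).
Decoding 25 32 35 36 22: 25→(25−17)÷1=8=h, 32→(32−17)÷1=15=o, 35→(35−17)÷1=18=r, 36→(36−17)÷1=19=s, 22→(22−17)÷1=5=e.

horse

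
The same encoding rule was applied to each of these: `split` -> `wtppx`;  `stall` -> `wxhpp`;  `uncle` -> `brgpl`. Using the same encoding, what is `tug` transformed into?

The shift depends on letter class: consonant s→w is +4, but vowel i→p is +7. The rule splits by letter class: vowels +7, consonants +4.
Applying it to tug: t(cons)+4=x, u(vowel)+7=b, g(cons)+4=k.

xbk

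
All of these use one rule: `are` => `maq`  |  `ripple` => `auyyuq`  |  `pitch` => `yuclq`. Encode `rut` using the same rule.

agc

The shift depends on letter class: consonant r→a is +9, but vowel a→m is +12. Vowels shift forward by 12 and consonants shift forward by 9.
Applying it to rut: r(cons)+9=a, u(vowel)+12=g, t(cons)+9=c.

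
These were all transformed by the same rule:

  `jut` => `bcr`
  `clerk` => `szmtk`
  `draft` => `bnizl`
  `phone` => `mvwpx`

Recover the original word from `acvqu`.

The output letters match the input read backwards, each shifted +8: jut reversed is tuj. Read the word backwards and shift each letter +8.
Reversing it on acvqu: shift back: a−8=s, c−8=u, v−8=n, q−8=i, u−8=m → sunim; then reverse → minus.

minus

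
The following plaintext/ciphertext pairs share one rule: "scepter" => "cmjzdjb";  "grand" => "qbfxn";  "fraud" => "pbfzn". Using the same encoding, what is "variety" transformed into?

ffbnjdi

Vowels shift forward by 5 and consonants shift forward by 10.
On variety: v(cons)+10=f, a(vowel)+5=f, r(cons)+10=b, i(vowel)+5=n, e(vowel)+5=j, t(cons)+10=d, y(cons)+10=i.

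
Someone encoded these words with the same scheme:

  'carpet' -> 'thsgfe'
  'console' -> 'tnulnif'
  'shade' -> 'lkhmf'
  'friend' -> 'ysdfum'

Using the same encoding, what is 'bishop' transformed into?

c(2)→t(19) and a(0)→h(7) fit y≡19x+7 (mod 26); the inverse of 19 mod 26 is 11. This is an affine cipher: with a=0,…,z=25, each position x becomes (19x+7) mod 26.
For bishop: b(1)→19·1+7≡0=a; i(8)→19·8+7≡3=d; s(18)→19·18+7≡11=l; h(7)→19·7+7≡10=k; o(14)→19·14+7≡13=n; p(15)→19·15+7≡6=g (all mod 26).

adlkng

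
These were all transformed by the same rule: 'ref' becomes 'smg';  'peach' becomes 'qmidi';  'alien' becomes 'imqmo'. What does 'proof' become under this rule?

qswwg

The rule splits by letter class: vowels +8, consonants +1.
On proof: p(cons)+1=q, r(cons)+1=s, o(vowel)+8=w, o(vowel)+8=w, f(cons)+1=g.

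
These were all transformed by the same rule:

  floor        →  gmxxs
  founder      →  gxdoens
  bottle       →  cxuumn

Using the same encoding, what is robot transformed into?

The rule splits by letter class: vowels +9, consonants +1.
Applying it to robot: r(cons)+1=s, o(vowel)+9=x, b(cons)+1=c, o(vowel)+9=x, t(cons)+1=u.

sxcxu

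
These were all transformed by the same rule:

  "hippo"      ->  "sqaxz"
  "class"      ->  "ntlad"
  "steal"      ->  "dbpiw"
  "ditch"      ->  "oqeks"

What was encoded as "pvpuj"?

enemy

The shifts repeat in a cycle of length 2: positions 0,1,… shift by +11, +8, then the pattern repeats.
Reversing it on pvpuj: p−11=e, v−8=n, p−11=e, u−8=m, j−11=y.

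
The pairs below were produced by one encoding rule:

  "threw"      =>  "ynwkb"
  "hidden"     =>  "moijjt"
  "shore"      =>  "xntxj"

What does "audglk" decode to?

Shifts by position in threw: pos 0: t→y (+5), pos 1: h→n (+6), pos 2: r→w (+5), pos 3: e→k (+6) — repeating every 2. A repeating key of period 2 is used — shifts +5, +6 over and over.
Reversing it on audglk: a−5=v, u−6=o, d−5=y, g−6=a, l−5=g, k−6=e.

voyage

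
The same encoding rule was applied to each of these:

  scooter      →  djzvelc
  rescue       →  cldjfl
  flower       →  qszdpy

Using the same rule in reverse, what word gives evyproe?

tonight

Shifts by position in scooter: pos 0: s→d (+11), pos 1: c→j (+7), pos 2: o→z (+11), pos 3: o→v (+7) — repeating every 2. The shifts repeat in a cycle of length 2: positions 0,1,… shift by +11, +7, then the pattern repeats.
Decoding evyproe: e−11=t, v−7=o, y−11=n, p−7=i, r−11=g, o−7=h, e−11=t.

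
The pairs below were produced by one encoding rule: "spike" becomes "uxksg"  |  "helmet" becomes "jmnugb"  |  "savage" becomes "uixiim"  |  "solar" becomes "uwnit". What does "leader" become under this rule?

Shifts by position in spike: pos 0: s→u (+2), pos 1: p→x (+8), pos 2: i→k (+2), pos 3: k→s (+8) — repeating every 2. It's a Vigenère-style cipher with numeric key [2,8]: position i shifts by key[i mod 2].
For leader: l+2=n, e+8=m, a+2=c, d+8=l, e+2=g, r+8=z.

nmclgz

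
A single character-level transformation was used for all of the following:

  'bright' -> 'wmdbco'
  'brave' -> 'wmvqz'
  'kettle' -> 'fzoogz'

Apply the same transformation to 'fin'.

adi

This is a Caesar cipher with shift 21.
Applying it to fin: f+21=a, i+21=d, n+21=i.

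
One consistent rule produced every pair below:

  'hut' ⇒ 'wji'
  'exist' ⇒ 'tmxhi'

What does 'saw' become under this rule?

hpl

Compare letters: h→w is +15, u→j is +15, t→i is +15 — a constant shift. Each letter is shifted forward by 15 in the alphabet (a Caesar shift of +15).
Applying it to saw: s+15=h, a+15=p, w+15=l.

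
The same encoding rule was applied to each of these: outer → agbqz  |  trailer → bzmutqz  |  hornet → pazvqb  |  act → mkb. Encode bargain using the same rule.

The shift depends on letter class: consonant t→b is +8, but vowel o→a is +12. Vowels shift forward by 12 and consonants shift forward by 8.
On bargain: b(cons)+8=j, a(vowel)+12=m, r(cons)+8=z, g(cons)+8=o, a(vowel)+12=m, i(vowel)+12=u, n(cons)+8=v.

jmzomuv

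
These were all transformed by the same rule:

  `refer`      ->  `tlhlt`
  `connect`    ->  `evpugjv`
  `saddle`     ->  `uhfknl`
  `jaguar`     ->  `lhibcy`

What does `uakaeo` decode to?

Shifts by position in refer: pos 0: r→t (+2), pos 1: e→l (+7), pos 2: f→h (+2), pos 3: e→l (+7) — repeating every 2. A repeating key of period 2 is used — shifts +2, +7 over and over.
Decoding uakaeo: u−2=s, a−7=t, k−2=i, a−7=t, e−2=c, o−7=h.

stitch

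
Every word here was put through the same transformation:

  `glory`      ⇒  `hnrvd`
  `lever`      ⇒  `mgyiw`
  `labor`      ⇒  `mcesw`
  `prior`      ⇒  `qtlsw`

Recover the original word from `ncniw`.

In glory: g→h is +1, l→n is +2, o→r is +3, r→v is +4 — the shift increases by 1 each position. Letter i (0-indexed) is shifted by i+1, so successive shifts are 1, 2, 3, ….
Undoing it on ncniw: n−1=m, c−2=a, n−3=k, i−4=e, w−5=r.

maker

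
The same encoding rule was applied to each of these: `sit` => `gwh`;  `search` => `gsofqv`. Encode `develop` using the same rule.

rsjszcd

It's a constant shift of +14 (ROT14).
Applying it to develop: d+14=r, e+14=s, v+14=j, e+14=s, l+14=z, o+14=c, p+14=d.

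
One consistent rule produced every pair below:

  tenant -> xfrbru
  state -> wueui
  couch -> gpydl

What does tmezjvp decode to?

It's a Vigenère-style cipher with numeric key [4,1]: position i shifts by key[i mod 2].
Reversing it on tmezjvp: t−4=p, m−1=l, e−4=a, z−1=y, j−4=f, v−1=u, p−4=l.

playful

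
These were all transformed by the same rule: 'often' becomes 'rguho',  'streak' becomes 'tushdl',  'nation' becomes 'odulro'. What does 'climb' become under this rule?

The shift depends on letter class: consonant f→g is +1, but vowel o→r is +3. Vowels shift forward by 3 and consonants shift forward by 1.
For climb: c(cons)+1=d, l(cons)+1=m, i(vowel)+3=l, m(cons)+1=n, b(cons)+1=c.

dmlnc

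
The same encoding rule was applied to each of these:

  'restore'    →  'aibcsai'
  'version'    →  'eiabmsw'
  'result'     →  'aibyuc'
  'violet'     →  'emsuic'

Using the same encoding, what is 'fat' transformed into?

The rule splits by letter class: vowels +4, consonants +9.
Applying it to fat: f(cons)+9=o, a(vowel)+4=e, t(cons)+9=c.

oec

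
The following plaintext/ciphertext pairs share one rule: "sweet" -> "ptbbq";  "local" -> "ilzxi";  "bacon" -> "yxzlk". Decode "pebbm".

Each letter is shifted forward by 23 in the alphabet (a Caesar shift of +23).
Reversing it on pebbm: p−23=s, e−23=h, b−23=e, b−23=e, m−23=p.

sheep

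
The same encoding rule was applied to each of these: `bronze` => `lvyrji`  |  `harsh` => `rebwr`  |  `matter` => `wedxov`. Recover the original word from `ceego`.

The shifts repeat in a cycle of length 2: positions 0,1,… shift by +10, +4, then the pattern repeats.
Reversing it on ceego: c−10=s, e−4=a, e−10=u, g−4=c, o−10=e.

sauce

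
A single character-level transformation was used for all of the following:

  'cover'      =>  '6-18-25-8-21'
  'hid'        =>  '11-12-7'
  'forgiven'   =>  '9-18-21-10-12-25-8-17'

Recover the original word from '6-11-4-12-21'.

c is letter #3 and maps to 6: an offset of 3. Each letter is replaced by its alphabet position (a=1..z=26) + 3.
Undoing it on 6-11-4-12-21: 6→(6−3)÷1=3=c, 11→(11−3)÷1=8=h, 4→(4−3)÷1=1=a, 12→(12−3)÷1=9=i, 21→(21−3)÷1=18=r.

chair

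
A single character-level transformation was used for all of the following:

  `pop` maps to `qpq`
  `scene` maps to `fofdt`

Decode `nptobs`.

ransom

The output letters match the input read backwards, each shifted +1: pop reversed is pop. The word is reversed, then every letter is shifted forward by 1.
Decoding nptobs: shift back: n−1=m, p−1=o, t−1=s, o−1=n, b−1=a, s−1=r → mosnar; then reverse → ransom.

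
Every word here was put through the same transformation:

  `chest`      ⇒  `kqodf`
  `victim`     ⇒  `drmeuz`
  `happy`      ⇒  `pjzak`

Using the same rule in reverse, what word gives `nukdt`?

In chest: c→k is +8, h→q is +9, e→o is +10, s→d is +11 — the shift increases by 1 each position. The shift increases by 1 at each position, starting from +8: 8, 9, 10, ….
Reversing it on nukdt: n−8=f, u−9=l, k−10=a, d−11=s, t−12=h.

flash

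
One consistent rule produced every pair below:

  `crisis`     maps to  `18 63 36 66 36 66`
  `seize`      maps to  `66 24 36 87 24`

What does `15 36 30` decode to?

c(#3)→18 and r(#18)→63: differences scale by 3, so n = 3·pos + 9. Each letter becomes 3×(its alphabet position, a=1..z=26) + 9.
Decoding 15 36 30: 15→(15−9)÷3=2=b, 36→(36−9)÷3=9=i, 30→(30−9)÷3=7=g.

big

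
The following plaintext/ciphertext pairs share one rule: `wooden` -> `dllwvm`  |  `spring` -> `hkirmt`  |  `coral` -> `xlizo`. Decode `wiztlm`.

This is the alphabet-reversal cipher (Atbash): a becomes z, b becomes y, etc.
Reversing it on wiztlm: w↔d, i↔r, z↔a, t↔g, l↔o, m↔n.

dragon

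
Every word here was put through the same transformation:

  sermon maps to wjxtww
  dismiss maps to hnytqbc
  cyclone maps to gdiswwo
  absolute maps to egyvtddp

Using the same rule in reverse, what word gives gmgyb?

In sermon: s→w is +4, e→j is +5, r→x is +6, m→t is +7 — the shift increases by 1 each position. The shift increases by 1 at each position, starting from +4: 4, 5, 6, ….
Undoing it on gmgyb: g−4=c, m−5=h, g−6=a, y−7=r, b−8=t.

chart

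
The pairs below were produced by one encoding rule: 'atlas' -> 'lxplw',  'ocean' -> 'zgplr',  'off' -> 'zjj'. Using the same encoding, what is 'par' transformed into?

tlv

The shift depends on letter class: consonant t→x is +4, but vowel a→l is +11. The rule splits by letter class: vowels +11, consonants +4.
Applying it to par: p(cons)+4=t, a(vowel)+11=l, r(cons)+4=v.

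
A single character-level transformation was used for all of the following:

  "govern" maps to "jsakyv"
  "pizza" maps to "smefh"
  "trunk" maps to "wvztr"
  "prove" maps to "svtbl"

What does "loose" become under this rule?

ostyl

Each letter shifts forward by (position + 3), i.e. 3, 4, 5, … — the shift grows by one for each successive letter.
On loose: l+3=o, o+4=s, o+5=t, s+6=y, e+7=l.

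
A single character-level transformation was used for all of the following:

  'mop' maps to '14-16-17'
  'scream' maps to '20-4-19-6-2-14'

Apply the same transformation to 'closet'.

4-13-16-20-6-21

Letters become their 1-based position plus 1 (so a→2, b→3, …).
For closet: c=3→4, l=12→13, o=15→16, s=19→20, e=5→6, t=20→21.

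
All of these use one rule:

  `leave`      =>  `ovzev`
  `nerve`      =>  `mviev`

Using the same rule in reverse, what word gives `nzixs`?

march

Each pair mirrors across the alphabet (l↔o, e↔v, a↔z): positions sum to 25. This is the alphabet-reversal cipher (Atbash): a becomes z, b becomes y, etc.
Reversing it on nzixs: n↔m, z↔a, i↔r, x↔c, s↔h.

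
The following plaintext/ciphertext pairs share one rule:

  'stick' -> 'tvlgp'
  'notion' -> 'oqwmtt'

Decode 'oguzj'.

nerve

Each letter shifts forward by (position + 1), i.e. 1, 2, 3, … — the shift grows by one for each successive letter.
Reversing it on oguzj: o−1=n, g−2=e, u−3=r, z−4=v, j−5=e.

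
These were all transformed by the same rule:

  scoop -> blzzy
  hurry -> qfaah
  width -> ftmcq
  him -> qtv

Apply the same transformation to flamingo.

oulvtwpz

The shift depends on letter class: consonant s→b is +9, but vowel o→z is +11. Vowels shift forward by 11 and consonants shift forward by 9.
For flamingo: f(cons)+9=o, l(cons)+9=u, a(vowel)+11=l, m(cons)+9=v, i(vowel)+11=t, n(cons)+9=w, g(cons)+9=p, o(vowel)+11=z.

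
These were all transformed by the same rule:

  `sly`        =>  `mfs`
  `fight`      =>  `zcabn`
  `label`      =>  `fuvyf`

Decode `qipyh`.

Each letter is shifted forward by 20 in the alphabet (a Caesar shift of +20).
Undoing it on qipyh: q−20=w, i−20=o, p−20=v, y−20=e, h−20=n.

woven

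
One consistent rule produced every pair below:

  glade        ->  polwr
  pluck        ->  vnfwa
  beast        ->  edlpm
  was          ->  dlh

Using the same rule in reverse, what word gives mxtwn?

The output letters match the input read backwards, each shifted +11: glade reversed is edalg. The word is reversed, then every letter is shifted forward by 11.
Reversing it on mxtwn: shift back: m−11=b, x−11=m, t−11=i, w−11=l, n−11=c → bmilc; then reverse → climb.

climb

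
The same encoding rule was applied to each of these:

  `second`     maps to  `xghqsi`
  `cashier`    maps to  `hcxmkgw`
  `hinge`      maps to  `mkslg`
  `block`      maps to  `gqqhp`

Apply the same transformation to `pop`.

The shift depends on letter class: consonant s→x is +5, but vowel e→g is +2. The rule splits by letter class: vowels +2, consonants +5.
For pop: p(cons)+5=u, o(vowel)+2=q, p(cons)+5=u.

uqu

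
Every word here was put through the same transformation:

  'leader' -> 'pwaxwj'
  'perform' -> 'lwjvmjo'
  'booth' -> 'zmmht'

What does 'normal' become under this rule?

l(11)→p(15) and e(4)→w(22) fit y≡25x+0 (mod 26); the inverse of 25 mod 26 is 25. Treating letters as 0–25, the rule is x ↦ 25x + 0 (mod 26).
On normal: n(13)→25·13+0≡13=n; o(14)→25·14+0≡12=m; r(17)→25·17+0≡9=j; m(12)→25·12+0≡14=o; a(0)→25·0+0≡0=a; l(11)→25·11+0≡15=p (all mod 26).

nmjoap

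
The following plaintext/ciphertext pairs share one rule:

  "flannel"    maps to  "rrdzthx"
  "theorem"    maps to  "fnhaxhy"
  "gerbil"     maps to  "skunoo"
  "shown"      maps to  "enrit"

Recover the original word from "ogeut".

cabin

A repeating key of period 3 is used — shifts +12, +6, +3 over and over.
Undoing it on ogeut: o−12=c, g−6=a, e−3=b, u−12=i, t−6=n.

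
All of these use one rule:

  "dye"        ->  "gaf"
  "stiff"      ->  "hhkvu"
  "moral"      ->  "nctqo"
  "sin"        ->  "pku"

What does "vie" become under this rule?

The output letters match the input read backwards, each shifted +2: dye reversed is eyd. The word is reversed, then every letter is shifted forward by 2.
Applying it to vie: reverse → eiv; then shift: e+2=g, i+2=k, v+2=x.

gkx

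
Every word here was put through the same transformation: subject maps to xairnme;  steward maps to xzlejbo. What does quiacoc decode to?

lobster

In subject: s→x is +5, u→a is +6, b→i is +7, j→r is +8 — the shift increases by 1 each position. Each letter shifts forward by (position + 5), i.e. 5, 6, 7, … — the shift grows by one for each successive letter.
Reversing it on quiacoc: q−5=l, u−6=o, i−7=b, a−8=s, c−9=t, o−10=e, c−11=r.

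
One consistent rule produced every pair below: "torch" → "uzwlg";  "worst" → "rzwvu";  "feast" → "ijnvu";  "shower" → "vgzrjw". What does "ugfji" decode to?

t(19)→u(20) and o(14)→z(25) fit y≡25x+13 (mod 26); the inverse of 25 mod 26 is 25. Treating letters as 0–25, the rule is x ↦ 25x + 13 (mod 26).
Undoing it on ugfji: u(20)→25·(20−13)≡19=t; g(6)→25·(6−13)≡7=h; f(5)→25·(5−13)≡8=i; j(9)→25·(9−13)≡4=e; i(8)→25·(8−13)≡5=f (all mod 26).

thief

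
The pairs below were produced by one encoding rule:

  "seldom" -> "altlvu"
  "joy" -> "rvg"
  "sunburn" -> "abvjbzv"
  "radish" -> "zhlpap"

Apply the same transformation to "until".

bvbpt

The shift depends on letter class: consonant s→a is +8, but vowel e→l is +7. Vowels shift forward by 7 and consonants shift forward by 8.
Applying it to until: u(vowel)+7=b, n(cons)+8=v, t(cons)+8=b, i(vowel)+7=p, l(cons)+8=t.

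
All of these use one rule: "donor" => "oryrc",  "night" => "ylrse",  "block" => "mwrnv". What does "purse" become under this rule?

axcdh

The shift depends on letter class: consonant d→o is +11, but vowel o→r is +3. The rule splits by letter class: vowels +3, consonants +11.
For purse: p(cons)+11=a, u(vowel)+3=x, r(cons)+11=c, s(cons)+11=d, e(vowel)+3=h.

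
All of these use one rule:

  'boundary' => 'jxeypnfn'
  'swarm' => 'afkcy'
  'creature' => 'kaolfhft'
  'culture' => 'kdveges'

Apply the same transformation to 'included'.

qwmwgqss

In boundary: b→j is +8, o→x is +9, u→e is +10, n→y is +11 — the shift increases by 1 each position. The shift increases by 1 at each position, starting from +8: 8, 9, 10, ….
On included: i+8=q, n+9=w, c+10=m, l+11=w, u+12=g, d+13=q, e+14=s, d+15=s.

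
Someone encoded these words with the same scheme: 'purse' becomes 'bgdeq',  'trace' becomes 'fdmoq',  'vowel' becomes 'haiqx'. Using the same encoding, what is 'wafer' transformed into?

Compare letters: p→b is +12, u→g is +12, r→d is +12 — a constant shift. Every letter moves 12 places later in the alphabet, wrapping around z→a.
For wafer: w+12=i, a+12=m, f+12=r, e+12=q, r+12=d.

imrqd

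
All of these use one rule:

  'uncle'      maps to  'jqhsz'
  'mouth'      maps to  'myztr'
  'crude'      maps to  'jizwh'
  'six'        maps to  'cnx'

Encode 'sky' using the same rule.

dpx

The output letters match the input read backwards, each shifted +5: uncle reversed is elcnu. The word is reversed, then every letter is shifted forward by 5.
For sky: reverse → yks; then shift: y+5=d, k+5=p, s+5=x.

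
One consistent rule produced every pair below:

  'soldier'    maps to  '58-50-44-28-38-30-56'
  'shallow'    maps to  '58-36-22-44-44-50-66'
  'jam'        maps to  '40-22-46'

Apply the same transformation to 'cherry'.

s(#19)→58 and o(#15)→50: differences scale by 2, so n = 2·pos + 20. With a=1..z=26, the number is 2·pos + 20.
For cherry: c=3→26, h=8→36, e=5→30, r=18→56, r=18→56, y=25→70.

26-36-30-56-56-70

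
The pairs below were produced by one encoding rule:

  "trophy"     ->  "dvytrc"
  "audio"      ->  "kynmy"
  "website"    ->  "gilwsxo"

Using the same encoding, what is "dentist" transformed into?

nixxswd

Shifts by position in trophy: pos 0: t→d (+10), pos 1: r→v (+4), pos 2: o→y (+10), pos 3: p→t (+4) — repeating every 2. The shifts repeat in a cycle of length 2: positions 0,1,… shift by +10, +4, then the pattern repeats.
On dentist: d+10=n, e+4=i, n+10=x, t+4=x, i+10=s, s+4=w, t+10=d.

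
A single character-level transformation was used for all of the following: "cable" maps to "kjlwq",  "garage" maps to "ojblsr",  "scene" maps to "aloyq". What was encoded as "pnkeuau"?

In cable: c→k is +8, a→j is +9, b→l is +10, l→w is +11 — the shift increases by 1 each position. Letter i (0-indexed) is shifted by i+8, so successive shifts are 8, 9, 10, ….
Decoding pnkeuau: p−8=h, n−9=e, k−10=a, e−11=t, u−12=i, a−13=n, u−14=g.

heating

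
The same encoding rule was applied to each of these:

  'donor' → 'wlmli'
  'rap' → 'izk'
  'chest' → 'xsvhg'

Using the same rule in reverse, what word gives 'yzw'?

bad

Each pair mirrors across the alphabet (d↔w, o↔l, n↔m): positions sum to 25. Each letter is replaced by its mirror in the alphabet: a↔z, b↔y, c↔x, and so on (the Atbash cipher).
Undoing it on yzw: y↔b, z↔a, w↔d.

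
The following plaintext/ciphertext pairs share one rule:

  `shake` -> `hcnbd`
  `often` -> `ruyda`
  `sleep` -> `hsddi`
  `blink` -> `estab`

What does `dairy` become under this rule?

Treating letters as 0–25, the rule is x ↦ 17x + 13 (mod 26).
For dairy: d(3)→17·3+13≡12=m; a(0)→17·0+13≡13=n; i(8)→17·8+13≡19=t; r(17)→17·17+13≡16=q; y(24)→17·24+13≡5=f (all mod 26).

mntqf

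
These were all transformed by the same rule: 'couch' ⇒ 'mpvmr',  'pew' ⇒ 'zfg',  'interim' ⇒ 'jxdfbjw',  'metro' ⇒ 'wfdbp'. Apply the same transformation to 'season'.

cfbcpx

The shift depends on letter class: consonant c→m is +10, but vowel o→p is +1. The rule splits by letter class: vowels +1, consonants +10.
Applying it to season: s(cons)+10=c, e(vowel)+1=f, a(vowel)+1=b, s(cons)+10=c, o(vowel)+1=p, n(cons)+10=x.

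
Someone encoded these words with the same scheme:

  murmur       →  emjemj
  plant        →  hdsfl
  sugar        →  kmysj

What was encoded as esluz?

match

Compare letters: m→e is +18, u→m is +18, r→j is +18 — a constant shift. Every letter moves 18 places later in the alphabet, wrapping around z→a.
Undoing it on esluz: e−18=m, s−18=a, l−18=t, u−18=c, z−18=h.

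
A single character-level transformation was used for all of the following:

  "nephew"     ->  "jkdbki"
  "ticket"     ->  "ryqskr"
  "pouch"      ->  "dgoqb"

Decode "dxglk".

n(13)→j(9) and e(4)→k(10) fit y≡23x+22 (mod 26); the inverse of 23 mod 26 is 17. Each letter's alphabet position (a=0..z=25) is mapped through 23·x+22 mod 26 — an affine cipher.
Undoing it on dxglk: d(3)→17·(3−22)≡15=p; x(23)→17·(23−22)≡17=r; g(6)→17·(6−22)≡14=o; l(11)→17·(11−22)≡21=v; k(10)→17·(10−22)≡4=e (all mod 26).

prove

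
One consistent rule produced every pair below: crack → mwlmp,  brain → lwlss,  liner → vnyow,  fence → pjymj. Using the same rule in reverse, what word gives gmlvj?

whale

It's a Vigenère-style cipher with numeric key [10,5,11]: position i shifts by key[i mod 3].
Decoding gmlvj: g−10=w, m−5=h, l−11=a, v−10=l, j−5=e.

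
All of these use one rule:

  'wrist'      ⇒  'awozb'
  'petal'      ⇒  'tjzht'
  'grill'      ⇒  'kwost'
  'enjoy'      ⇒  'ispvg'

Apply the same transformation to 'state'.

wygam

Letter i (0-indexed) is shifted by i+4, so successive shifts are 4, 5, 6, ….
On state: s+4=w, t+5=y, a+6=g, t+7=a, e+8=m.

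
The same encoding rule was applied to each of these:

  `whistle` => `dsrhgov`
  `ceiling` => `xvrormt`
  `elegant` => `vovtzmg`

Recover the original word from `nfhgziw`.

mustard

Letters are reflected about the middle of the alphabet (position → 25−position): Atbash.
Undoing it on nfhgziw: n↔m, f↔u, h↔s, g↔t, z↔a, i↔r, w↔d.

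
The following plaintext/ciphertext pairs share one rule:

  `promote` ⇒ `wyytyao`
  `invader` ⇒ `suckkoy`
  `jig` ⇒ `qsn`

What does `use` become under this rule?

ezo

The shift depends on letter class: consonant p→w is +7, but vowel o→y is +10. The rule splits by letter class: vowels +10, consonants +7.
For use: u(vowel)+10=e, s(cons)+7=z, e(vowel)+10=o.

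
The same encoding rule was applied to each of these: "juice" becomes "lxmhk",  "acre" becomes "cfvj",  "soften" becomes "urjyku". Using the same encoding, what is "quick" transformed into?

sxmhq

Each letter shifts forward by (position + 2), i.e. 2, 3, 4, … — the shift grows by one for each successive letter.
On quick: q+2=s, u+3=x, i+4=m, c+5=h, k+6=q.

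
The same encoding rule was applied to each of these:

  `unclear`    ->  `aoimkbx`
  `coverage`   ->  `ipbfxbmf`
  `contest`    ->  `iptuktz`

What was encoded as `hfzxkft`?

between

Shifts by position in unclear: pos 0: u→a (+6), pos 1: n→o (+1), pos 2: c→i (+6), pos 3: l→m (+1) — repeating every 2. It's a Vigenère-style cipher with numeric key [6,1]: position i shifts by key[i mod 2].
Undoing it on hfzxkft: h−6=b, f−1=e, z−6=t, x−1=w, k−6=e, f−1=e, t−6=n.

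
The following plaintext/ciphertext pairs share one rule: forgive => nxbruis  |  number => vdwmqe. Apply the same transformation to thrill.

Each letter shifts forward by (position + 8), i.e. 8, 9, 10, … — the shift grows by one for each successive letter.
For thrill: t+8=b, h+9=q, r+10=b, i+11=t, l+12=x, l+13=y.

bqbtxy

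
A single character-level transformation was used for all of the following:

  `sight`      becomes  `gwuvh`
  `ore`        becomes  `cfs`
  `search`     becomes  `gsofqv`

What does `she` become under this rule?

Compare letters: s→g is +14, i→w is +14, g→u is +14 — a constant shift. Each letter is shifted forward by 14 in the alphabet (a Caesar shift of +14).
For she: s+14=g, h+14=v, e+14=s.

gvs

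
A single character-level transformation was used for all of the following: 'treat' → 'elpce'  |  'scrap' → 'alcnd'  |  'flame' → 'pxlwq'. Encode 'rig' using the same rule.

rtc

The output letters match the input read backwards, each shifted +11: treat reversed is taert. Two steps: reverse the string, then apply a Caesar shift of +11.
Applying it to rig: reverse → gir; then shift: g+11=r, i+11=t, r+11=c.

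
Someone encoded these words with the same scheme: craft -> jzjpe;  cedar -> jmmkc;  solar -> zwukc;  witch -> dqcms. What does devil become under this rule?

kmesw

In craft: c→j is +7, r→z is +8, a→j is +9, f→p is +10 — the shift increases by 1 each position. The shift increases by 1 at each position, starting from +7: 7, 8, 9, ….
On devil: d+7=k, e+8=m, v+9=e, i+10=s, l+11=w.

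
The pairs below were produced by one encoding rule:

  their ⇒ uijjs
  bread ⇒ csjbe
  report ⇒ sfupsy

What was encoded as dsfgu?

craft

Shifts by position in their: pos 0: t→u (+1), pos 1: h→i (+1), pos 2: e→j (+5), pos 3: i→j (+1), pos 4: r→s (+1) — repeating every 3. A repeating key of period 3 is used — shifts +1, +1, +5 over and over.
Decoding dsfgu: d−1=c, s−1=r, f−5=a, g−1=f, u−1=t.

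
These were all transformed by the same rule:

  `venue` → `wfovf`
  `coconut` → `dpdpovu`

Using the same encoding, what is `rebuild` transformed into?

sfcvjme

Compare letters: v→w is +1, e→f is +1, n→o is +1 — a constant shift. Every letter moves 1 place later in the alphabet, wrapping around z→a.
On rebuild: r+1=s, e+1=f, b+1=c, u+1=v, i+1=j, l+1=m, d+1=e.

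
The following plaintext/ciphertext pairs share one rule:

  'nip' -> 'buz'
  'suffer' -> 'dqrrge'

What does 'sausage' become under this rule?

The word is reversed, then every letter is shifted forward by 12.
On sausage: reverse → egasuas; then shift: e+12=q, g+12=s, a+12=m, s+12=e, u+12=g, a+12=m, s+12=e.

qsmegme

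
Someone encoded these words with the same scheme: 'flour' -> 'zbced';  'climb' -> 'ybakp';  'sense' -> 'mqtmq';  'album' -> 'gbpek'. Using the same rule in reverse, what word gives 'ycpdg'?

f(5)→z(25) and l(11)→b(1) fit y≡9x+6 (mod 26); the inverse of 9 mod 26 is 3. This is an affine cipher: with a=0,…,z=25, each position x becomes (9x+6) mod 26.
Decoding ycpdg: y(24)→3·(24−6)≡2=c; c(2)→3·(2−6)≡14=o; p(15)→3·(15−6)≡1=b; d(3)→3·(3−6)≡17=r; g(6)→3·(6−6)≡0=a (all mod 26).

cobra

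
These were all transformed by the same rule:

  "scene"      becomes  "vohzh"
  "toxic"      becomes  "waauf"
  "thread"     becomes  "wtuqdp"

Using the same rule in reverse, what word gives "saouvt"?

Shifts by position in scene: pos 0: s→v (+3), pos 1: c→o (+12), pos 2: e→h (+3), pos 3: n→z (+12) — repeating every 2. A repeating key of period 2 is used — shifts +3, +12 over and over.
Undoing it on saouvt: s−3=p, a−12=o, o−3=l, u−12=i, v−3=s, t−12=h.

polish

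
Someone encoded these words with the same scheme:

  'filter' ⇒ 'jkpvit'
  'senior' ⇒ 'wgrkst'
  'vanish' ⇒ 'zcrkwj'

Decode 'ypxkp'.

until

Shifts by position in filter: pos 0: f→j (+4), pos 1: i→k (+2), pos 2: l→p (+4), pos 3: t→v (+2) — repeating every 2. A repeating key of period 2 is used — shifts +4, +2 over and over.
Decoding ypxkp: y−4=u, p−2=n, x−4=t, k−2=i, p−4=l.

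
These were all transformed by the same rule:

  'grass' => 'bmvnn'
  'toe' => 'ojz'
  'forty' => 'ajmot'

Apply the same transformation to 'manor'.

Compare letters: g→b is +21, r→m is +21, a→v is +21 — a constant shift. Each letter is shifted forward by 21 in the alphabet (a Caesar shift of +21).
On manor: m+21=h, a+21=v, n+21=i, o+21=j, r+21=m.

hvijm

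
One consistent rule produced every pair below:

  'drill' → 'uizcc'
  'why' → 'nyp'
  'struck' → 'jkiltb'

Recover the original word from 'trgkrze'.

captain

This is a Caesar cipher with shift 17.
Decoding trgkrze: t−17=c, r−17=a, g−17=p, k−17=t, r−17=a, z−17=i, e−17=n.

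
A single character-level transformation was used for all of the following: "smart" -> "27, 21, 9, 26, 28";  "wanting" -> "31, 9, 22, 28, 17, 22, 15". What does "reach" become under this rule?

26, 13, 9, 11, 16

The number is (letter's place in the alphabet, a=1) + 8.
Applying it to reach: r=18→26, e=5→13, a=1→9, c=3→11, h=8→16.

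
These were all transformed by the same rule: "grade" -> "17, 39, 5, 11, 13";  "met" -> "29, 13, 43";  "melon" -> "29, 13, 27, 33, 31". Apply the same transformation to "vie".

g(#7)→17 and r(#18)→39: differences scale by 2, so n = 2·pos + 3. Each letter becomes 2×(its alphabet position, a=1..z=26) + 3.
For vie: v=22→47, i=9→21, e=5→13.

47, 21, 13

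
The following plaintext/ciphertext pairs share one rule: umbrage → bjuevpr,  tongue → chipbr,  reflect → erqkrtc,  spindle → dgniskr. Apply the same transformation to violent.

anhkric

Treating letters as 0–25, the rule is x ↦ 25x + 21 (mod 26).
For violent: v(21)→25·21+21≡0=a; i(8)→25·8+21≡13=n; o(14)→25·14+21≡7=h; l(11)→25·11+21≡10=k; e(4)→25·4+21≡17=r; n(13)→25·13+21≡8=i; t(19)→25·19+21≡2=c (all mod 26).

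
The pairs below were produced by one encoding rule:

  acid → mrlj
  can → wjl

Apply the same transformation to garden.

wnmajp

The output letters match the input read backwards, each shifted +9: acid reversed is dica. Read the word backwards and shift each letter +9.
For garden: reverse → nedrag; then shift: n+9=w, e+9=n, d+9=m, r+9=a, a+9=j, g+9=p.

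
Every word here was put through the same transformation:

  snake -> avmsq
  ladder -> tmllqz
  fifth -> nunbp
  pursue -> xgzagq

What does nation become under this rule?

vmbuav

The shift depends on letter class: consonant s→a is +8, but vowel a→m is +12. Vowels shift forward by 12 and consonants shift forward by 8.
Applying it to nation: n(cons)+8=v, a(vowel)+12=m, t(cons)+8=b, i(vowel)+12=u, o(vowel)+12=a, n(cons)+8=v.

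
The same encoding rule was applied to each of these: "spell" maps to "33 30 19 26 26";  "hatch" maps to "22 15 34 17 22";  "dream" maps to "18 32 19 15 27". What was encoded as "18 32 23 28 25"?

s is letter #19 and maps to 33: an offset of 14. Each letter is replaced by its alphabet position (a=1..z=26) + 14.
Undoing it on 18 32 23 28 25: 18→(18−14)÷1=4=d, 32→(32−14)÷1=18=r, 23→(23−14)÷1=9=i, 28→(28−14)÷1=14=n, 25→(25−14)÷1=11=k.

drink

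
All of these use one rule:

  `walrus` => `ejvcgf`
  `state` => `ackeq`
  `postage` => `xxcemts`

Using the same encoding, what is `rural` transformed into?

zdblx

Letter i (0-indexed) is shifted by i+8, so successive shifts are 8, 9, 10, ….
For rural: r+8=z, u+9=d, r+10=b, a+11=l, l+12=x.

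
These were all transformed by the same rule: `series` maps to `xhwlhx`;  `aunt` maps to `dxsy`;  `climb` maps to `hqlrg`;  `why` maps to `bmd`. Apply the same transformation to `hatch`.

mdyhm

The shift depends on letter class: consonant s→x is +5, but vowel e→h is +3. Two shifts are in play — +3 for a/e/i/o/u, +5 for every other letter.
On hatch: h(cons)+5=m, a(vowel)+3=d, t(cons)+5=y, c(cons)+5=h, h(cons)+5=m.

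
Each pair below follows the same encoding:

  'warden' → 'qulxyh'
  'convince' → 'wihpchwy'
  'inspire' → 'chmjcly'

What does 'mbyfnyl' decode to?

shelter

Compare letters: w→q is +20, a→u is +20, r→l is +20 — a constant shift. It's a constant shift of +20 (ROT20).
Decoding mbyfnyl: m−20=s, b−20=h, y−20=e, f−20=l, n−20=t, y−20=e, l−20=r.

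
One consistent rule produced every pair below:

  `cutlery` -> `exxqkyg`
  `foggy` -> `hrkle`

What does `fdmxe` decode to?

daisy

Letter i (0-indexed) is shifted by i+2, so successive shifts are 2, 3, 4, ….
Undoing it on fdmxe: f−2=d, d−3=a, m−4=i, x−5=s, e−6=y.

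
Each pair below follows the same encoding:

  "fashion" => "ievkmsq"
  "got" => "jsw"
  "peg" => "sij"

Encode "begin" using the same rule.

The rule splits by letter class: vowels +4, consonants +3.
Applying it to begin: b(cons)+3=e, e(vowel)+4=i, g(cons)+3=j, i(vowel)+4=m, n(cons)+3=q.

eijmq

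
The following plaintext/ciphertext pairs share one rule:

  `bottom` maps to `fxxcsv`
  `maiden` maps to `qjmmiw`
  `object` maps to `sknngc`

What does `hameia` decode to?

driver

Shifts by position in bottom: pos 0: b→f (+4), pos 1: o→x (+9), pos 2: t→x (+4), pos 3: t→c (+9) — repeating every 2. It's a Vigenère-style cipher with numeric key [4,9]: position i shifts by key[i mod 2].
Undoing it on hameia: h−4=d, a−9=r, m−4=i, e−9=v, i−4=e, a−9=r.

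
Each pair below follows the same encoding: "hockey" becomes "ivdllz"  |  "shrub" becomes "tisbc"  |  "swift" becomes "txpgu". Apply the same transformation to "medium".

The shift depends on letter class: consonant h→i is +1, but vowel o→v is +7. The rule splits by letter class: vowels +7, consonants +1.
Applying it to medium: m(cons)+1=n, e(vowel)+7=l, d(cons)+1=e, i(vowel)+7=p, u(vowel)+7=b, m(cons)+1=n.

nlepbn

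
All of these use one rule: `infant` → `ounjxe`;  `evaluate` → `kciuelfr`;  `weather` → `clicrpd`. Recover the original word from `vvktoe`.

Letter i (0-indexed) is shifted by i+6, so successive shifts are 6, 7, 8, ….
Decoding vvktoe: v−6=p, v−7=o, k−8=c, t−9=k, o−10=e, e−11=t.

pocket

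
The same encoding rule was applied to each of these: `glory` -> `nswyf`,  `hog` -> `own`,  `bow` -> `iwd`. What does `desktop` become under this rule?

kmzraww

The shift depends on letter class: consonant g→n is +7, but vowel o→w is +8. The rule splits by letter class: vowels +8, consonants +7.
For desktop: d(cons)+7=k, e(vowel)+8=m, s(cons)+7=z, k(cons)+7=r, t(cons)+7=a, o(vowel)+8=w, p(cons)+7=w.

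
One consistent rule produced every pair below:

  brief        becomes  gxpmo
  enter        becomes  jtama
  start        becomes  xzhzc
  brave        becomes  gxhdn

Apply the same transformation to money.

ruumh

In brief: b→g is +5, r→x is +6, i→p is +7, e→m is +8 — the shift increases by 1 each position. The shift increases by 1 at each position, starting from +5: 5, 6, 7, ….
On money: m+5=r, o+6=u, n+7=u, e+8=m, y+9=h.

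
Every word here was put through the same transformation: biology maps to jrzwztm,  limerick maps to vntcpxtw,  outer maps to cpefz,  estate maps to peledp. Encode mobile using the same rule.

pwtmzx

The output letters match the input read backwards, each shifted +11: biology reversed is ygoloib. The word is reversed, then every letter is shifted forward by 11.
Applying it to mobile: reverse → elibom; then shift: e+11=p, l+11=w, i+11=t, b+11=m, o+11=z, m+11=x.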